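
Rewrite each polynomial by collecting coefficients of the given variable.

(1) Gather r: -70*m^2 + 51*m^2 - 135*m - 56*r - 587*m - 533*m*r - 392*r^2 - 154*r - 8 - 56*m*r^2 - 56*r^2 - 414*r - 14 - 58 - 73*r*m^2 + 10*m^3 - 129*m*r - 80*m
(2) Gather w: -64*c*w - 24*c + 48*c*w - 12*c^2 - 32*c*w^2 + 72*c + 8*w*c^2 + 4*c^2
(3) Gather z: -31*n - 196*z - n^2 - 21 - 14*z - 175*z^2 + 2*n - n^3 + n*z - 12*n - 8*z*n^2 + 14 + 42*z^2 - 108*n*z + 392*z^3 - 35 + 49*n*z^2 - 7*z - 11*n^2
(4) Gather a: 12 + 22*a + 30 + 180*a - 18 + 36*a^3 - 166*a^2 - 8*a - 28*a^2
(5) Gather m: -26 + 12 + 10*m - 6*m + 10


(1) = 10*m^3 - 19*m^2 - 802*m + r^2*(-56*m - 448) + r*(-73*m^2 - 662*m - 624) - 80
(2) = -8*c^2 - 32*c*w^2 + 48*c + w*(8*c^2 - 16*c)
(3) = -n^3 - 12*n^2 - 41*n + 392*z^3 + z^2*(49*n - 133) + z*(-8*n^2 - 107*n - 217) - 42
(4) = 36*a^3 - 194*a^2 + 194*a + 24
(5) = 4*m - 4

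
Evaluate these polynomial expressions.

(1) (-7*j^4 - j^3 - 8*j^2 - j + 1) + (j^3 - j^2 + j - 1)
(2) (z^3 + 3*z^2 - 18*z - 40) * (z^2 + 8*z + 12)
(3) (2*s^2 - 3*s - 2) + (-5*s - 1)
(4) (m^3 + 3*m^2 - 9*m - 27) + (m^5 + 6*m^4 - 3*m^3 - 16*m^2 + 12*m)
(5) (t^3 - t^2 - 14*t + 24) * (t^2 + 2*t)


(1) = -7*j^4 - 9*j^2
(2) = z^5 + 11*z^4 + 18*z^3 - 148*z^2 - 536*z - 480
(3) = 2*s^2 - 8*s - 3
(4) = m^5 + 6*m^4 - 2*m^3 - 13*m^2 + 3*m - 27
(5) = t^5 + t^4 - 16*t^3 - 4*t^2 + 48*t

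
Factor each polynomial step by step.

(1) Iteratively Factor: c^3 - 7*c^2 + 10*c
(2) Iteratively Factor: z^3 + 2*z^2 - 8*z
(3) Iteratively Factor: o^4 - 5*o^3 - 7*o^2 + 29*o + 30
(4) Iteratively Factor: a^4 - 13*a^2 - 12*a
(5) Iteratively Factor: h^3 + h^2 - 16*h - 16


(1) = (c - 2)*(c^2 - 5*c) = c*(c - 2)*(c - 5)
(2) = (z + 4)*(z^2 - 2*z) = (z - 2)*(z + 4)*(z)
(3) = (o + 1)*(o^3 - 6*o^2 - o + 30) = (o - 3)*(o + 1)*(o^2 - 3*o - 10) = (o - 5)*(o - 3)*(o + 1)*(o + 2)
(4) = (a - 4)*(a^3 + 4*a^2 + 3*a) = (a - 4)*(a + 1)*(a^2 + 3*a) = a*(a - 4)*(a + 1)*(a + 3)
(5) = (h - 4)*(h^2 + 5*h + 4) = (h - 4)*(h + 1)*(h + 4)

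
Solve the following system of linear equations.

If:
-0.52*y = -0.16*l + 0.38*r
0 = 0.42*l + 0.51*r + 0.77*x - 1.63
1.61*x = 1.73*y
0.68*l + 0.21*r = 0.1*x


Then:
l = 1.84
r = -4.12
x = 3.84
y = 3.58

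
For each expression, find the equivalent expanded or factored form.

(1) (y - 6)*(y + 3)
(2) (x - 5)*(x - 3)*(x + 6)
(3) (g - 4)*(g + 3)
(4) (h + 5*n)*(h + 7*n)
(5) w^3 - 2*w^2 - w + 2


(1) = y^2 - 3*y - 18
(2) = x^3 - 2*x^2 - 33*x + 90
(3) = g^2 - g - 12
(4) = h^2 + 12*h*n + 35*n^2
(5) = (w - 2)*(w - 1)*(w + 1)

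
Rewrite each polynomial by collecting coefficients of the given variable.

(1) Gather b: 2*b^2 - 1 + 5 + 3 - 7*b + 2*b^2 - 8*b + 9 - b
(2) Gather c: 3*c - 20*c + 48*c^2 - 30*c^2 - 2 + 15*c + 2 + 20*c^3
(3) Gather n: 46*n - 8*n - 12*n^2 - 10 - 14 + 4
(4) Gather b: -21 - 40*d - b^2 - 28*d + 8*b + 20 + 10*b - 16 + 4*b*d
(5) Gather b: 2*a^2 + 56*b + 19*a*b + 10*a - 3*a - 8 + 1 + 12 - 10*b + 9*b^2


(1) = 4*b^2 - 16*b + 16
(2) = 20*c^3 + 18*c^2 - 2*c
(3) = -12*n^2 + 38*n - 20
(4) = -b^2 + b*(4*d + 18) - 68*d - 17
(5) = 2*a^2 + 7*a + 9*b^2 + b*(19*a + 46) + 5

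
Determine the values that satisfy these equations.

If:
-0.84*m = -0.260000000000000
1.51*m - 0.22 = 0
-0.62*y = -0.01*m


Then:
No Solution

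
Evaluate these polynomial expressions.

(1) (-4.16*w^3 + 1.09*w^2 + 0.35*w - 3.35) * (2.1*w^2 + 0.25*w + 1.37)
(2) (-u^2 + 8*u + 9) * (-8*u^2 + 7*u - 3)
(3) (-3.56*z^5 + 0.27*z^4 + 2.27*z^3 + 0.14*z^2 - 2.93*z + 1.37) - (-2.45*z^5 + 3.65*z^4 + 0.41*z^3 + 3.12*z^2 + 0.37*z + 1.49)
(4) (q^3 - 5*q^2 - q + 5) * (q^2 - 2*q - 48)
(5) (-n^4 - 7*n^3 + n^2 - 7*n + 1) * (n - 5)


(1) = -8.736*w^5 + 1.249*w^4 - 4.6917*w^3 - 5.4542*w^2 - 0.358*w - 4.5895
(2) = 8*u^4 - 71*u^3 - 13*u^2 + 39*u - 27
(3) = -1.11*z^5 - 3.38*z^4 + 1.86*z^3 - 2.98*z^2 - 3.3*z - 0.12
(4) = q^5 - 7*q^4 - 39*q^3 + 247*q^2 + 38*q - 240
(5) = -n^5 - 2*n^4 + 36*n^3 - 12*n^2 + 36*n - 5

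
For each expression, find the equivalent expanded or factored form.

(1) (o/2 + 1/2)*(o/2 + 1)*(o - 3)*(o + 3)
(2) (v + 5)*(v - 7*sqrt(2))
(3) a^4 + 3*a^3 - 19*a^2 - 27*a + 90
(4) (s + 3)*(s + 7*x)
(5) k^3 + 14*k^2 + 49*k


(1) = o^4/4 + 3*o^3/4 - 7*o^2/4 - 27*o/4 - 9/2
(2) = v^2 - 7*sqrt(2)*v + 5*v - 35*sqrt(2)
(3) = (a - 3)*(a - 2)*(a + 3)*(a + 5)
(4) = s^2 + 7*s*x + 3*s + 21*x
(5) = k*(k + 7)^2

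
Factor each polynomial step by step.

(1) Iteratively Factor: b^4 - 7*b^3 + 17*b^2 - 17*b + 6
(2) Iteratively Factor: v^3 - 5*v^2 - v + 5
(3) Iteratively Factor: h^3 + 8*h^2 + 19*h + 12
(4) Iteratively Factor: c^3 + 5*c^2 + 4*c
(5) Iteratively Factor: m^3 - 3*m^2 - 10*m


(1) = (b - 1)*(b^3 - 6*b^2 + 11*b - 6) = (b - 3)*(b - 1)*(b^2 - 3*b + 2) = (b - 3)*(b - 2)*(b - 1)*(b - 1)
(2) = (v - 5)*(v^2 - 1) = (v - 5)*(v - 1)*(v + 1)
(3) = (h + 4)*(h^2 + 4*h + 3) = (h + 1)*(h + 4)*(h + 3)
(4) = (c)*(c^2 + 5*c + 4) = c*(c + 4)*(c + 1)
(5) = (m - 5)*(m^2 + 2*m) = (m - 5)*(m + 2)*(m)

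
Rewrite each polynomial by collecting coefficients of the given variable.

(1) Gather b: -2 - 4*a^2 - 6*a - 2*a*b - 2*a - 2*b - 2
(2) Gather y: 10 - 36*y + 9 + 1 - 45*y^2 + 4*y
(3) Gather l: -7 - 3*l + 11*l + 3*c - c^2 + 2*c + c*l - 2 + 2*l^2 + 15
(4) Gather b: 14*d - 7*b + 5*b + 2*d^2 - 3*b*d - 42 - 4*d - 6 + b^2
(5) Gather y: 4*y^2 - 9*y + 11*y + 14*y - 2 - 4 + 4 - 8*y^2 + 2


(1) = -4*a^2 - 8*a + b*(-2*a - 2) - 4
(2) = -45*y^2 - 32*y + 20
(3) = -c^2 + 5*c + 2*l^2 + l*(c + 8) + 6
(4) = b^2 + b*(-3*d - 2) + 2*d^2 + 10*d - 48
(5) = -4*y^2 + 16*y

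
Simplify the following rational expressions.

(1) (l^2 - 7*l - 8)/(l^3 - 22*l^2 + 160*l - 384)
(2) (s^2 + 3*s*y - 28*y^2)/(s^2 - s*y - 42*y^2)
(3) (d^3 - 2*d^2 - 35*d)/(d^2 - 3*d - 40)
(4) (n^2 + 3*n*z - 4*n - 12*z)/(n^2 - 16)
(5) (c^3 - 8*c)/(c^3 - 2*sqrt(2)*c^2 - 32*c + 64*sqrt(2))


(1) = (l + 1)/(l^2 - 14*l + 48)
(2) = (-s^2 - 3*s*y + 28*y^2)/(-s^2 + s*y + 42*y^2)
(3) = (d^2 - 7*d)/(d - 8)
(4) = (n + 3*z)/(n + 4)
(5) = (c^2 + 2*sqrt(2)*c)/(c^2 - 32)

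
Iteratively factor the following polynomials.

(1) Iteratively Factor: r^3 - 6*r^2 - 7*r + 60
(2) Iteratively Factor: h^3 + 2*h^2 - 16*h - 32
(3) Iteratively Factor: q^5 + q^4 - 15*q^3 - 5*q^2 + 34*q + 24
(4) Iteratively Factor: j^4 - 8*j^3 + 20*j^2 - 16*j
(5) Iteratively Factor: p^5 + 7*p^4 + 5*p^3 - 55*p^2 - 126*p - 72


(1) = (r + 3)*(r^2 - 9*r + 20) = (r - 4)*(r + 3)*(r - 5)
(2) = (h + 2)*(h^2 - 16) = (h - 4)*(h + 2)*(h + 4)
(3) = (q - 3)*(q^4 + 4*q^3 - 3*q^2 - 14*q - 8) = (q - 3)*(q + 1)*(q^3 + 3*q^2 - 6*q - 8) = (q - 3)*(q + 1)^2*(q^2 + 2*q - 8) = (q - 3)*(q + 1)^2*(q + 4)*(q - 2)
(4) = (j - 2)*(j^3 - 6*j^2 + 8*j) = j*(j - 2)*(j^2 - 6*j + 8) = j*(j - 4)*(j - 2)*(j - 2)
(5) = (p + 3)*(p^4 + 4*p^3 - 7*p^2 - 34*p - 24) = (p + 1)*(p + 3)*(p^3 + 3*p^2 - 10*p - 24) = (p - 3)*(p + 1)*(p + 3)*(p^2 + 6*p + 8) = (p - 3)*(p + 1)*(p + 3)*(p + 4)*(p + 2)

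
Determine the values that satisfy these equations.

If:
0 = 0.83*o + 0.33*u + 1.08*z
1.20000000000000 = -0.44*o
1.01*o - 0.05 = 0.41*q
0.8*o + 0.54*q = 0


Then:
No Solution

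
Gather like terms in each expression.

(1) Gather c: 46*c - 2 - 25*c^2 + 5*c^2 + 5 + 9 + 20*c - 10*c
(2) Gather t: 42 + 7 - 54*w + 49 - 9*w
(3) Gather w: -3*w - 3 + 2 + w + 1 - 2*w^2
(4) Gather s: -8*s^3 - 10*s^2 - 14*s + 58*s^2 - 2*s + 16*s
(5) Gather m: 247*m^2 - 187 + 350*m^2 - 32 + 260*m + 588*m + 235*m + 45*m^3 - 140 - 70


(1) = -20*c^2 + 56*c + 12
(2) = 98 - 63*w
(3) = -2*w^2 - 2*w
(4) = -8*s^3 + 48*s^2
(5) = 45*m^3 + 597*m^2 + 1083*m - 429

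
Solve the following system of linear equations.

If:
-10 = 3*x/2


Then:
x = -20/3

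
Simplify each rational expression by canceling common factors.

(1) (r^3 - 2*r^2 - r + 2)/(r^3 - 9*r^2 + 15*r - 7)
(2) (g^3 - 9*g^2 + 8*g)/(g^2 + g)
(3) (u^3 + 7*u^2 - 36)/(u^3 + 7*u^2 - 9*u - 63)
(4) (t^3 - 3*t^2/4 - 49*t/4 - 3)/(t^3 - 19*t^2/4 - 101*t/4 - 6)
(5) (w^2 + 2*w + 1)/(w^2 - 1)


(1) = (r^2 - r - 2)/(r^2 - 8*r + 7)
(2) = (g^2 - 9*g + 8)/(g + 1)
(3) = (u^2 + 4*u - 12)/(u^2 + 4*u - 21)
(4) = (t - 4)/(t - 8)
(5) = (w + 1)/(w - 1)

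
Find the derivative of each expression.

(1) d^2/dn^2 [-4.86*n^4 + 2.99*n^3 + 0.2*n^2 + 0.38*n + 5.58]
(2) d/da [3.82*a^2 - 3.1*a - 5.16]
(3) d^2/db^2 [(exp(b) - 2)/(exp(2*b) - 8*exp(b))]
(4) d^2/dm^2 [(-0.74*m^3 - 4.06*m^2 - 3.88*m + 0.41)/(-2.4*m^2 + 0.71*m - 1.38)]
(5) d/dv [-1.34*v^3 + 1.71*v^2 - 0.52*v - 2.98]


(1) = -58.32*n^2 + 17.94*n + 0.4
(2) = 7.64*a - 3.1
(3) = (exp(3*b) + 48*exp(b) - 128)*exp(-b)/(exp(3*b) - 24*exp(2*b) + 192*exp(b) - 512)
(4) = (54.378388*m^3 - 99.200232*m^2 - 64.455984*m + 25.369454)/(13.824*m^6 - 12.2688*m^5 + 27.47592*m^4 - 14.467031*m^3 + 15.798654*m^2 - 4.056372*m + 2.628072)
(5) = -4.02*v^2 + 3.42*v - 0.52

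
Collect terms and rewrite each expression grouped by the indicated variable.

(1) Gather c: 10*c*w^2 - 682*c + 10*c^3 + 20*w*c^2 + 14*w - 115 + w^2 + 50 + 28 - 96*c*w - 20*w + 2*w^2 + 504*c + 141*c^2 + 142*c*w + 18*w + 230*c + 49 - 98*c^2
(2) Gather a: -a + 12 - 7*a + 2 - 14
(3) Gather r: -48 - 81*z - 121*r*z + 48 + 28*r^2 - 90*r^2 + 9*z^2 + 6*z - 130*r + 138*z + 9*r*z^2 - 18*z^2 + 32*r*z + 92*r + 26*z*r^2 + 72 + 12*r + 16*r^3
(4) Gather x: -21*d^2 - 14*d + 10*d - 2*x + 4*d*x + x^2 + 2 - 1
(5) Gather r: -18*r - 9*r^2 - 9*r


(1) = 10*c^3 + c^2*(20*w + 43) + c*(10*w^2 + 46*w + 52) + 3*w^2 + 12*w + 12
(2) = -8*a
(3) = 16*r^3 + r^2*(26*z - 62) + r*(9*z^2 - 89*z - 26) - 9*z^2 + 63*z + 72
(4) = -21*d^2 - 4*d + x^2 + x*(4*d - 2) + 1
(5) = -9*r^2 - 27*r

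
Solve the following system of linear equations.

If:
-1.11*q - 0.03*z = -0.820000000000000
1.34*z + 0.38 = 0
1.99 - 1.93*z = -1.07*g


Then:
g = -2.37
q = 0.75
z = -0.28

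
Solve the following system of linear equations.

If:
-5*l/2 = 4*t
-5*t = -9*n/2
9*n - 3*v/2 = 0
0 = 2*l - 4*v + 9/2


Then:
l = -27/112
n = 75/448
t = 135/896
v = 225/224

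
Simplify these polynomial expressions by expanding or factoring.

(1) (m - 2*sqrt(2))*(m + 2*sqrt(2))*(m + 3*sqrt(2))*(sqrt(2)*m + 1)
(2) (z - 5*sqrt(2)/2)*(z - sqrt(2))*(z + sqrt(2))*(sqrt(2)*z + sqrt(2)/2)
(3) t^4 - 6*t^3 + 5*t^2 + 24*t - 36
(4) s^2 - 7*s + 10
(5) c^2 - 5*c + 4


(1) = sqrt(2)*m^4 + 7*m^3 - 5*sqrt(2)*m^2 - 56*m - 24*sqrt(2)
(2) = sqrt(2)*z^4 - 5*z^3 + sqrt(2)*z^3/2 - 2*sqrt(2)*z^2 - 5*z^2/2 - sqrt(2)*z + 10*z + 5
(3) = (t - 3)^2*(t - 2)*(t + 2)
(4) = (s - 5)*(s - 2)
(5) = (c - 4)*(c - 1)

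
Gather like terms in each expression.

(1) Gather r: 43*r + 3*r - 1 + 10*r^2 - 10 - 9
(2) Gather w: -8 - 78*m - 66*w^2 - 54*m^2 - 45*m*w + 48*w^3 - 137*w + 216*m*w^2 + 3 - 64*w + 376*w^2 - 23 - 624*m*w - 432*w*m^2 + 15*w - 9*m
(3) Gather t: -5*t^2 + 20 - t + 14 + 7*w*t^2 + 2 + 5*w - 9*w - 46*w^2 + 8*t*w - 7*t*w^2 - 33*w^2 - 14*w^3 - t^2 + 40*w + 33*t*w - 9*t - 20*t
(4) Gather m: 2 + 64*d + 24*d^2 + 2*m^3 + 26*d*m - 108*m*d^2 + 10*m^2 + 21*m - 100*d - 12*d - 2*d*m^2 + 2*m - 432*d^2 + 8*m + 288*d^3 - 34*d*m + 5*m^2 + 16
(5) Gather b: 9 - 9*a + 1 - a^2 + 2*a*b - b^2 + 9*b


(1) = 10*r^2 + 46*r - 20
(2) = -54*m^2 - 87*m + 48*w^3 + w^2*(216*m + 310) + w*(-432*m^2 - 669*m - 186) - 28
(3) = t^2*(7*w - 6) + t*(-7*w^2 + 41*w - 30) - 14*w^3 - 79*w^2 + 36*w + 36
(4) = 288*d^3 - 408*d^2 - 48*d + 2*m^3 + m^2*(15 - 2*d) + m*(-108*d^2 - 8*d + 31) + 18
(5) = -a^2 - 9*a - b^2 + b*(2*a + 9) + 10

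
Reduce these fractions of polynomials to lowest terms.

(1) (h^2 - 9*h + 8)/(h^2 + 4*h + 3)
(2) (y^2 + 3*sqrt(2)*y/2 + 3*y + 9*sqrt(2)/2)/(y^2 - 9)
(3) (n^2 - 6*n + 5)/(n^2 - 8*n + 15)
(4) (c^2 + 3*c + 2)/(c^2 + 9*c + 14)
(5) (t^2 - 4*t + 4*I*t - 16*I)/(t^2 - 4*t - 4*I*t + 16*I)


(1) = (h^2 - 9*h + 8)/(h^2 + 4*h + 3)
(2) = (2*y + 3*sqrt(2))/(2*y - 6)
(3) = (n - 1)/(n - 3)
(4) = (c + 1)/(c + 7)
(5) = (t + 4*I)/(t - 4*I)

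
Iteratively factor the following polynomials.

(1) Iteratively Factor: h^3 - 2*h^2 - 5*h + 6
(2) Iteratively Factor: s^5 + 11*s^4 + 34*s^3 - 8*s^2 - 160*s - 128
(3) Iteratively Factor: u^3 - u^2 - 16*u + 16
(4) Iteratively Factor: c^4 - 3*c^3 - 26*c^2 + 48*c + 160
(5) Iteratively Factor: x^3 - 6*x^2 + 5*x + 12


(1) = (h + 2)*(h^2 - 4*h + 3) = (h - 3)*(h + 2)*(h - 1)
(2) = (s + 4)*(s^4 + 7*s^3 + 6*s^2 - 32*s - 32) = (s - 2)*(s + 4)*(s^3 + 9*s^2 + 24*s + 16) = (s - 2)*(s + 1)*(s + 4)*(s^2 + 8*s + 16) = (s - 2)*(s + 1)*(s + 4)^2*(s + 4)
(3) = (u - 1)*(u^2 - 16) = (u - 4)*(u - 1)*(u + 4)
(4) = (c + 2)*(c^3 - 5*c^2 - 16*c + 80) = (c + 2)*(c + 4)*(c^2 - 9*c + 20) = (c - 5)*(c + 2)*(c + 4)*(c - 4)
(5) = (x - 3)*(x^2 - 3*x - 4) = (x - 3)*(x + 1)*(x - 4)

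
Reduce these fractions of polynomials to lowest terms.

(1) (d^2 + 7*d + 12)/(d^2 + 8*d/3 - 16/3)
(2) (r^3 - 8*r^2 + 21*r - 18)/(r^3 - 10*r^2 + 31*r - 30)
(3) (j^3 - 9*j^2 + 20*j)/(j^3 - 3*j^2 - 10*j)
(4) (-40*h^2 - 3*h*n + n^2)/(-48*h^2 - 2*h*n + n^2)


(1) = (3*d + 9)/(3*d - 4)
(2) = (r - 3)/(r - 5)
(3) = (j - 4)/(j + 2)
(4) = (5*h + n)/(6*h + n)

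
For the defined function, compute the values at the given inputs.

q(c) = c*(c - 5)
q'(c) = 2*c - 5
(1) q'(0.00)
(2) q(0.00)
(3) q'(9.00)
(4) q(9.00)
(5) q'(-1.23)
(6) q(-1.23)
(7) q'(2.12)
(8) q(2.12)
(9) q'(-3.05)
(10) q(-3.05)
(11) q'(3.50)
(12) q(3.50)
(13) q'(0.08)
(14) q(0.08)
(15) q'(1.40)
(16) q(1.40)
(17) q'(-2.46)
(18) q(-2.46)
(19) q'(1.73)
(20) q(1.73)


(1) = -5.00
(2) = 0.00
(3) = 13.00
(4) = 36.00
(5) = -7.46
(6) = 7.66
(7) = -0.76
(8) = -6.11
(9) = -11.10
(10) = 24.55
(11) = 2.00
(12) = -5.25
(13) = -4.84
(14) = -0.39
(15) = -2.20
(16) = -5.04
(17) = -9.92
(18) = 18.35
(19) = -1.54
(20) = -5.66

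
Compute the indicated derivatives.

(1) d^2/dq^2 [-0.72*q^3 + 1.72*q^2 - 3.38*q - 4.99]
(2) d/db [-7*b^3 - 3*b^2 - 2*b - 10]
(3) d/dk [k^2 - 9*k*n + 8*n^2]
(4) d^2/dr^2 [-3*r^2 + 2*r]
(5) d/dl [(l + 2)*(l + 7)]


(1) = 3.44 - 4.32*q
(2) = -21*b^2 - 6*b - 2
(3) = 2*k - 9*n
(4) = -6
(5) = 2*l + 9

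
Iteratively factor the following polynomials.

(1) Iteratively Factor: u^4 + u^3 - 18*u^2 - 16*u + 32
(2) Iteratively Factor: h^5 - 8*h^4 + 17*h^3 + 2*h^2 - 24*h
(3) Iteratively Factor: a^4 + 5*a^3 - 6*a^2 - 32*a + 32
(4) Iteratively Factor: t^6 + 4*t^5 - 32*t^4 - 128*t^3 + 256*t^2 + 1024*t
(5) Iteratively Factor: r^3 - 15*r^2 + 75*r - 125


(1) = (u - 4)*(u^3 + 5*u^2 + 2*u - 8) = (u - 4)*(u + 4)*(u^2 + u - 2) = (u - 4)*(u - 1)*(u + 4)*(u + 2)
(2) = (h - 2)*(h^4 - 6*h^3 + 5*h^2 + 12*h) = (h - 4)*(h - 2)*(h^3 - 2*h^2 - 3*h) = (h - 4)*(h - 2)*(h + 1)*(h^2 - 3*h) = h*(h - 4)*(h - 2)*(h + 1)*(h - 3)
(3) = (a + 4)*(a^3 + a^2 - 10*a + 8) = (a + 4)^2*(a^2 - 3*a + 2) = (a - 2)*(a + 4)^2*(a - 1)
(4) = (t + 4)*(t^5 - 32*t^3 + 256*t) = (t - 4)*(t + 4)*(t^4 + 4*t^3 - 16*t^2 - 64*t) = (t - 4)^2*(t + 4)*(t^3 + 8*t^2 + 16*t) = (t - 4)^2*(t + 4)^2*(t^2 + 4*t) = t*(t - 4)^2*(t + 4)^2*(t + 4)
(5) = (r - 5)*(r^2 - 10*r + 25) = (r - 5)^2*(r - 5)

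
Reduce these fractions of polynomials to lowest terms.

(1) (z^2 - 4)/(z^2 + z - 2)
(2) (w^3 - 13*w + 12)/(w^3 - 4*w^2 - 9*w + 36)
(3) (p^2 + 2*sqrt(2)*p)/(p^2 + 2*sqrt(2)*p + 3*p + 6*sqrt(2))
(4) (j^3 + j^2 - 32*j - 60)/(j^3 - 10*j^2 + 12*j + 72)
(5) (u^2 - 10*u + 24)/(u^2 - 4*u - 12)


(1) = (z - 2)/(z - 1)
(2) = (w^2 + 3*w - 4)/(w^2 - w - 12)
(3) = p/(p + 3)
(4) = (j + 5)/(j - 6)
(5) = (u - 4)/(u + 2)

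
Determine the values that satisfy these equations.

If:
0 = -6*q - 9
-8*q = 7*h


Then:
h = 12/7
q = -3/2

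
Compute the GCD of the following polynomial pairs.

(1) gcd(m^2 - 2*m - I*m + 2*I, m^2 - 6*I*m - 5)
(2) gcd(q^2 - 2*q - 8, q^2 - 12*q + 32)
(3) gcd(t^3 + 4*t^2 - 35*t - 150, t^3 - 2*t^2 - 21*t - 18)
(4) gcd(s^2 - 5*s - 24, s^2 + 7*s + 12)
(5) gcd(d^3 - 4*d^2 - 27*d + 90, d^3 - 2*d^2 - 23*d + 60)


(1) = gcd((m - 2)*(m - I), (m - 5*I)*(m - I)) = m - I
(2) = gcd((q - 4)*(q + 2), (q - 8)*(q - 4)) = q - 4
(3) = t - 6
(4) = s + 3
(5) = gcd((d - 6)*(d - 3)*(d + 5), (d - 4)*(d - 3)*(d + 5)) = d^2 + 2*d - 15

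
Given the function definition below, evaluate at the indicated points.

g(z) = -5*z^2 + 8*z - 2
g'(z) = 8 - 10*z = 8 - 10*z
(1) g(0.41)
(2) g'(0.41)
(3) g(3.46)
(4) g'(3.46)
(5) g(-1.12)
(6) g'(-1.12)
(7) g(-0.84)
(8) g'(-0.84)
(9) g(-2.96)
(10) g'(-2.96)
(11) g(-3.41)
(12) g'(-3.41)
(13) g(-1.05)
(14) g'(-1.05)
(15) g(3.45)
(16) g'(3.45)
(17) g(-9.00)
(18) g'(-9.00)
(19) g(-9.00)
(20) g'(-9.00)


(1) = 0.44
(2) = 3.90
(3) = -34.18
(4) = -26.60
(5) = -17.23
(6) = 19.20
(7) = -12.25
(8) = 16.40
(9) = -69.49
(10) = 37.60
(11) = -87.42
(12) = 42.10
(13) = -15.91
(14) = 18.50
(15) = -33.91
(16) = -26.50
(17) = -479.00
(18) = 98.00
(19) = -479.00
(20) = 98.00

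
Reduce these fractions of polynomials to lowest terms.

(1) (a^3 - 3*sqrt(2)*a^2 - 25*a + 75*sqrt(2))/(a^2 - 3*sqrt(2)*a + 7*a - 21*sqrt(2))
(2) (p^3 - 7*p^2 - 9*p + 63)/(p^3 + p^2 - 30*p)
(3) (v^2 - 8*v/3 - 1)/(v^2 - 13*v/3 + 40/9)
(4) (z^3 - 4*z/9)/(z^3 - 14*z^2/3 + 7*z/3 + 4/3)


(1) = (a^2 - 25)/(a + 7)
(2) = (p^3 - 7*p^2 - 9*p + 63)/(p^3 + p^2 - 30*p)
(3) = (9*v^2 - 24*v - 9)/(9*v^2 - 39*v + 40)
(4) = (9*z^3 - 4*z)/(9*z^3 - 42*z^2 + 21*z + 12)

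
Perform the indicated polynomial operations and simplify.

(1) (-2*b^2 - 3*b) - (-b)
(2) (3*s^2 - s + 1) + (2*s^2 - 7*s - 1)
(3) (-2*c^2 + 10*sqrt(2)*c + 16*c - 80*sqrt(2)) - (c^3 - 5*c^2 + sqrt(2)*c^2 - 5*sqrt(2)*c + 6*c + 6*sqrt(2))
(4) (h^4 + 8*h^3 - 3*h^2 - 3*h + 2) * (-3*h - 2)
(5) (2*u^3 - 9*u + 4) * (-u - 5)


(1) = -2*b^2 - 2*b
(2) = 5*s^2 - 8*s
(3) = -c^3 - sqrt(2)*c^2 + 3*c^2 + 10*c + 15*sqrt(2)*c - 86*sqrt(2)
(4) = -3*h^5 - 26*h^4 - 7*h^3 + 15*h^2 - 4
(5) = -2*u^4 - 10*u^3 + 9*u^2 + 41*u - 20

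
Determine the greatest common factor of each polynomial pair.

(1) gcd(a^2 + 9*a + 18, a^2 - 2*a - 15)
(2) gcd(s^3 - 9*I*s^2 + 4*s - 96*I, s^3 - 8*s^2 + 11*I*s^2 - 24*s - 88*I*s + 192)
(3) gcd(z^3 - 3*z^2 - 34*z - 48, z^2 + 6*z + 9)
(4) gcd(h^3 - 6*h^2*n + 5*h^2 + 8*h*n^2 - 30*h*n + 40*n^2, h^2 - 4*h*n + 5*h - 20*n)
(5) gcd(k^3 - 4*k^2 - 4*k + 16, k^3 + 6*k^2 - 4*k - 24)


(1) = gcd((a + 3)*(a + 6), (a - 5)*(a + 3)) = a + 3
(2) = gcd((s - 8*I)*(s - 4*I)*(s + 3*I), (s - 8)*(s + 3*I)*(s + 8*I)) = s + 3*I
(3) = z + 3
(4) = gcd((h + 5)*(h - 4*n)*(h - 2*n), (h + 5)*(h - 4*n)) = h^2 - 4*h*n + 5*h - 20*n
(5) = k^2 - 4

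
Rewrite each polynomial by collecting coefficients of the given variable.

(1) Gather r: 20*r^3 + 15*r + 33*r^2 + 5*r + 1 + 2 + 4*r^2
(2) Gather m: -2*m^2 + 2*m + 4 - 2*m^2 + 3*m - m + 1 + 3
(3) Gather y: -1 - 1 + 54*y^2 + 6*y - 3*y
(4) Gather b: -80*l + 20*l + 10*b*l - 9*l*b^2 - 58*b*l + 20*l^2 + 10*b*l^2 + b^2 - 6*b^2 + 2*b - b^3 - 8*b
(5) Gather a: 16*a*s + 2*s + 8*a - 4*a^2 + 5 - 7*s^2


(1) = 20*r^3 + 37*r^2 + 20*r + 3
(2) = -4*m^2 + 4*m + 8
(3) = 54*y^2 + 3*y - 2
(4) = -b^3 + b^2*(-9*l - 5) + b*(10*l^2 - 48*l - 6) + 20*l^2 - 60*l
(5) = -4*a^2 + a*(16*s + 8) - 7*s^2 + 2*s + 5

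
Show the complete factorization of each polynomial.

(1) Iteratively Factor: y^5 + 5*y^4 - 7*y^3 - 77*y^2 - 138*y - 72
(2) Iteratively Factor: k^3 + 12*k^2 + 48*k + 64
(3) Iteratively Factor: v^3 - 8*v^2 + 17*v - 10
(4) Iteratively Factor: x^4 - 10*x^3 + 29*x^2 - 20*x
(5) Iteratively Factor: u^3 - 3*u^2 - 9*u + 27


(1) = (y + 3)*(y^4 + 2*y^3 - 13*y^2 - 38*y - 24) = (y + 3)^2*(y^3 - y^2 - 10*y - 8) = (y + 2)*(y + 3)^2*(y^2 - 3*y - 4) = (y + 1)*(y + 2)*(y + 3)^2*(y - 4)
(2) = (k + 4)*(k^2 + 8*k + 16) = (k + 4)^2*(k + 4)
(3) = (v - 5)*(v^2 - 3*v + 2) = (v - 5)*(v - 2)*(v - 1)
(4) = (x)*(x^3 - 10*x^2 + 29*x - 20) = x*(x - 1)*(x^2 - 9*x + 20) = x*(x - 4)*(x - 1)*(x - 5)
(5) = (u - 3)*(u^2 - 9) = (u - 3)^2*(u + 3)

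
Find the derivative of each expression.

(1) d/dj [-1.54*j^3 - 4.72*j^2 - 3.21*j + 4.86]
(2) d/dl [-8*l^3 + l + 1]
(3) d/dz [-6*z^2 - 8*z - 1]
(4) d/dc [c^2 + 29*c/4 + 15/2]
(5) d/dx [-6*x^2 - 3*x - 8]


(1) = -4.62*j^2 - 9.44*j - 3.21
(2) = 1 - 24*l^2
(3) = -12*z - 8
(4) = 2*c + 29/4
(5) = -12*x - 3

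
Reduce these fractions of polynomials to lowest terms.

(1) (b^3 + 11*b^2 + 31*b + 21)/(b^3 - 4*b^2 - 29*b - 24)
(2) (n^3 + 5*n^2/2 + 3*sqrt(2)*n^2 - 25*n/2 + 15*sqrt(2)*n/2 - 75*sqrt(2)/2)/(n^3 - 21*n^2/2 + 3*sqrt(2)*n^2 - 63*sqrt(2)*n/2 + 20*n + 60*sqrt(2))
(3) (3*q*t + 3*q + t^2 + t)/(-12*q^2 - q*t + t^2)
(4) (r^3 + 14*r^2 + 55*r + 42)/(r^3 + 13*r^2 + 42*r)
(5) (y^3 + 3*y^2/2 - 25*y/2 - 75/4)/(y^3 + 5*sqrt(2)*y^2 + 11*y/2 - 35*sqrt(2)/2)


(1) = (b + 7)/(b - 8)
(2) = (4*n + 20)/(4*n - 32)
(3) = (-t - 1)/(4*q - t)
(4) = (r + 1)/r
(5) = (8*y^2 + y*(12 - 20*sqrt(2)) - 30*sqrt(2))/(8*y^2 + 20*sqrt(2)*y - 56)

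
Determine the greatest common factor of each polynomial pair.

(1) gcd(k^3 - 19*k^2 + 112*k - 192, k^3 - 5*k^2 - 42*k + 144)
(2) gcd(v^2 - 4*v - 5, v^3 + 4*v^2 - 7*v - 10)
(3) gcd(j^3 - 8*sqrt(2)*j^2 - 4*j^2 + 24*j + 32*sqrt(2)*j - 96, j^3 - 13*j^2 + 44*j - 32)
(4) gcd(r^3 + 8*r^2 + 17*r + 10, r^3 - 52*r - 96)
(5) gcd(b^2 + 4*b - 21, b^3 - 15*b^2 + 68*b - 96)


(1) = k^2 - 11*k + 24
(2) = v + 1
(3) = gcd((j - 4)*(j - 6*sqrt(2))*(j - 2*sqrt(2)), (j - 8)*(j - 4)*(j - 1)) = j - 4
(4) = r + 2
(5) = gcd((b - 3)*(b + 7), (b - 8)*(b - 4)*(b - 3)) = b - 3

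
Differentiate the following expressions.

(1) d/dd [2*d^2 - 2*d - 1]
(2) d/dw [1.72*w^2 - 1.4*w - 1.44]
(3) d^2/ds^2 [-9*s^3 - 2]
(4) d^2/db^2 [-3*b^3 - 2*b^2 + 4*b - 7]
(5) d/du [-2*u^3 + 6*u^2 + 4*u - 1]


(1) = 4*d - 2
(2) = 3.44*w - 1.4
(3) = -54*s
(4) = -18*b - 4
(5) = -6*u^2 + 12*u + 4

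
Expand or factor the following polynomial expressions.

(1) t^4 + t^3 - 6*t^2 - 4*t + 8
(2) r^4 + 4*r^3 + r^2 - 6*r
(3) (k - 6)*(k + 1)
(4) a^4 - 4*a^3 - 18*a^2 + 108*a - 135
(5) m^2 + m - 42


(1) = (t - 2)*(t - 1)*(t + 2)^2
(2) = r*(r - 1)*(r + 2)*(r + 3)
(3) = k^2 - 5*k - 6
(4) = (a - 3)^3*(a + 5)
(5) = (m - 6)*(m + 7)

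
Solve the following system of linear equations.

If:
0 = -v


Then:
v = 0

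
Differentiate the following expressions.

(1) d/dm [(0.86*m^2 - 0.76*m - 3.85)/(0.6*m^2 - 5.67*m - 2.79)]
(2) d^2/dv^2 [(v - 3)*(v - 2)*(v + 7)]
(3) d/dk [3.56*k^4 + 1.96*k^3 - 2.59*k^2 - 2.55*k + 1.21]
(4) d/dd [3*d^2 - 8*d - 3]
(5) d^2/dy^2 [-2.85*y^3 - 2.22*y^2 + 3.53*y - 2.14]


(1) = (-4.4202*m^2 - 0.1788*m - 19.7091)/(0.36*m^4 - 6.804*m^3 + 28.8009*m^2 + 31.6386*m + 7.7841)
(2) = 6*v + 4
(3) = 14.24*k^3 + 5.88*k^2 - 5.18*k - 2.55
(4) = 6*d - 8
(5) = -17.1*y - 4.44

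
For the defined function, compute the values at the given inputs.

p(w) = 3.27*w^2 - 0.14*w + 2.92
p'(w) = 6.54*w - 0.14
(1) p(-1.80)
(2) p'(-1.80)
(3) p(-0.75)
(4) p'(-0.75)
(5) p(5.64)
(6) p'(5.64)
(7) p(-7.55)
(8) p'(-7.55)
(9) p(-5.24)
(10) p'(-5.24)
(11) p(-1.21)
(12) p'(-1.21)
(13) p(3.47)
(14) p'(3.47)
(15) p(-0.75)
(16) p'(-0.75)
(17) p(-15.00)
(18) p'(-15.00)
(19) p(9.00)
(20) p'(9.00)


(1) = 13.77
(2) = -11.91
(3) = 4.86
(4) = -5.04
(5) = 106.15
(6) = 36.75
(7) = 190.38
(8) = -49.52
(9) = 93.44
(10) = -34.41
(11) = 7.88
(12) = -8.05
(13) = 41.81
(14) = 22.55
(15) = 4.86
(16) = -5.04
(17) = 740.77
(18) = -98.24
(19) = 266.53
(20) = 58.72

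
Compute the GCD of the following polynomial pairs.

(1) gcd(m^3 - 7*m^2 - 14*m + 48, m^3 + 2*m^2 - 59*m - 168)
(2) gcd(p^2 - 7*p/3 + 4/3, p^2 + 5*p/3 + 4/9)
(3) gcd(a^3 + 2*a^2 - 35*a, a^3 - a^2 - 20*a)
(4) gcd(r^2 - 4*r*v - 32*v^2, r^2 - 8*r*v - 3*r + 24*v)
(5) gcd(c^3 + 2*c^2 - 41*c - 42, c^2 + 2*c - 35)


(1) = m^2 - 5*m - 24
(2) = 1
(3) = a^2 - 5*a
(4) = gcd((r - 8*v)*(r + 4*v), (r - 3)*(r - 8*v)) = r - 8*v
(5) = c + 7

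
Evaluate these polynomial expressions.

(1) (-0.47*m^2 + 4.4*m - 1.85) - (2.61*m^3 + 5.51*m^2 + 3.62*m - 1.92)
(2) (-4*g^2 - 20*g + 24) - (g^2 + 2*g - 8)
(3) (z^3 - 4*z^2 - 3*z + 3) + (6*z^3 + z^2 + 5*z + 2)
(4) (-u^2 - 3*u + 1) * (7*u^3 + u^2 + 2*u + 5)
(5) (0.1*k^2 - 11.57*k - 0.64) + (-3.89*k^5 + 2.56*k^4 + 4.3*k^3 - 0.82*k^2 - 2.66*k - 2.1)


(1) = -2.61*m^3 - 5.98*m^2 + 0.78*m + 0.07
(2) = -5*g^2 - 22*g + 32
(3) = 7*z^3 - 3*z^2 + 2*z + 5
(4) = -7*u^5 - 22*u^4 + 2*u^3 - 10*u^2 - 13*u + 5
(5) = -3.89*k^5 + 2.56*k^4 + 4.3*k^3 - 0.72*k^2 - 14.23*k - 2.74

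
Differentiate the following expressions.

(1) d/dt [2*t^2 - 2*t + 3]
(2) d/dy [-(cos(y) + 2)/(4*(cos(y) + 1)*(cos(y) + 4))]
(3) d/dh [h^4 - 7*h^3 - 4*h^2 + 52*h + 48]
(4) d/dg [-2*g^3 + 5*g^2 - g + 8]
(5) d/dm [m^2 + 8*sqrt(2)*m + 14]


(1) = 4*t - 2
(2) = (sin(y)^2 - 4*cos(y) - 7)*sin(y)/(4*(cos(y) + 1)^2*(cos(y) + 4)^2)
(3) = 4*h^3 - 21*h^2 - 8*h + 52
(4) = -6*g^2 + 10*g - 1
(5) = 2*m + 8*sqrt(2)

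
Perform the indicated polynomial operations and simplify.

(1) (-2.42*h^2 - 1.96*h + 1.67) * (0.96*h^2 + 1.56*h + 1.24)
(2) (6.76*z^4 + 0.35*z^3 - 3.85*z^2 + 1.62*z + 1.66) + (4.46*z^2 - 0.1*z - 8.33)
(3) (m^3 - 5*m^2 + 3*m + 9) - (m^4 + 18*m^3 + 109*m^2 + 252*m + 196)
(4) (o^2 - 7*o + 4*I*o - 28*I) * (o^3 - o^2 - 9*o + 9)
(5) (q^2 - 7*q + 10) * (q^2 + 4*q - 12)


(1) = -2.3232*h^4 - 5.6568*h^3 - 4.4552*h^2 + 0.1748*h + 2.0708
(2) = 6.76*z^4 + 0.35*z^3 + 0.61*z^2 + 1.52*z - 6.67
(3) = -m^4 - 17*m^3 - 114*m^2 - 249*m - 187
(4) = o^5 - 8*o^4 + 4*I*o^4 - 2*o^3 - 32*I*o^3 + 72*o^2 - 8*I*o^2 - 63*o + 288*I*o - 252*I
(5) = q^4 - 3*q^3 - 30*q^2 + 124*q - 120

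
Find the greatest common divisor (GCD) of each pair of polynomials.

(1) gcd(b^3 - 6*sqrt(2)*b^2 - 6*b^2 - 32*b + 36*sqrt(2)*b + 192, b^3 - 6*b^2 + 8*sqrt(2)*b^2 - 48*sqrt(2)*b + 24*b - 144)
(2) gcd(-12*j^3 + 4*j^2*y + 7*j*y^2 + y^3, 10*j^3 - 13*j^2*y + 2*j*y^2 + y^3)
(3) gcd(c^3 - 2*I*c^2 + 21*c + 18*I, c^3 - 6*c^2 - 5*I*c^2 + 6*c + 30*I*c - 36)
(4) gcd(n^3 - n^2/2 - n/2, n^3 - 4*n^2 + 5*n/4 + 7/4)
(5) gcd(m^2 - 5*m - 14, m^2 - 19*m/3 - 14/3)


(1) = gcd((b - 6)*(b - 8*sqrt(2))*(b + 2*sqrt(2)), (b - 6)*(b + 2*sqrt(2))*(b + 6*sqrt(2))) = b^2 + b*(-6 + 2*sqrt(2)) - 12*sqrt(2)
(2) = -j + y
(3) = c^2 - 5*I*c + 6
(4) = gcd(n*(n - 1)*(n + 1/2), (n - 7/2)*(n - 1)*(n + 1/2)) = n^2 - n/2 - 1/2
(5) = gcd((m - 7)*(m + 2), (m - 7)*(m + 2/3)) = m - 7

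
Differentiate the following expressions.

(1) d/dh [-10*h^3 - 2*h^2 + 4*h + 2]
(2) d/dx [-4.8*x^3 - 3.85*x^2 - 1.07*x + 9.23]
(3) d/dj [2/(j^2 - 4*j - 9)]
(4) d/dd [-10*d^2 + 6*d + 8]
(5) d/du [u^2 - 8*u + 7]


(1) = -30*h^2 - 4*h + 4
(2) = -14.4*x^2 - 7.7*x - 1.07
(3) = 4*(2 - j)/(-j^2 + 4*j + 9)^2
(4) = 6 - 20*d
(5) = 2*u - 8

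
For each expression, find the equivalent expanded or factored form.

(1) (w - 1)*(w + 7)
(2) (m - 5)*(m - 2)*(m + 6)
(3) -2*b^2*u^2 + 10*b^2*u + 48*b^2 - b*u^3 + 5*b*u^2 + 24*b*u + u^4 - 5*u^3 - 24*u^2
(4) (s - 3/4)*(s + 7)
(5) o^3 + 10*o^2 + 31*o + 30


(1) = w^2 + 6*w - 7
(2) = m^3 - m^2 - 32*m + 60
(3) = (-2*b + u)*(b + u)*(u - 8)*(u + 3)
(4) = s^2 + 25*s/4 - 21/4
(5) = (o + 2)*(o + 3)*(o + 5)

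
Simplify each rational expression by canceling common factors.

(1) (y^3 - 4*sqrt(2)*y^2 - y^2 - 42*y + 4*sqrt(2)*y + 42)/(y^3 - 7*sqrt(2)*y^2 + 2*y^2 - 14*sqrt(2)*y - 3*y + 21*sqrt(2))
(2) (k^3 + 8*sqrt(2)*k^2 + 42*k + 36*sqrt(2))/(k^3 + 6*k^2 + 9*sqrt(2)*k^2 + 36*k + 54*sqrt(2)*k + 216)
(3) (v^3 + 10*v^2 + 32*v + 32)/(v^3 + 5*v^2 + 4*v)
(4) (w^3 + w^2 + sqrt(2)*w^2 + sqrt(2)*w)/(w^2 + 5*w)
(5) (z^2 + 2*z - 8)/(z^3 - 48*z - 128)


(1) = (y + 3*sqrt(2))/(y + 3)
(2) = (k^2 + 5*sqrt(2)*k + 12)/(k^2 + k*(6 + 6*sqrt(2)) + 36*sqrt(2))
(3) = (v^2 + 6*v + 8)/(v^2 + v)
(4) = (w^2 + w*(1 + sqrt(2)) + sqrt(2))/(w + 5)
(5) = (z - 2)/(z^2 - 4*z - 32)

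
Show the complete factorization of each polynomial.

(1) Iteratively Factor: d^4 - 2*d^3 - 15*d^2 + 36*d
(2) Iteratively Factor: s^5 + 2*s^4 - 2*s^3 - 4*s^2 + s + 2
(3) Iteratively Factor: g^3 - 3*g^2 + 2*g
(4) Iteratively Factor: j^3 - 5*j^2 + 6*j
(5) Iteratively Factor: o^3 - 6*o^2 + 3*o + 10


(1) = (d + 4)*(d^3 - 6*d^2 + 9*d) = (d - 3)*(d + 4)*(d^2 - 3*d) = d*(d - 3)*(d + 4)*(d - 3)
(2) = (s + 1)*(s^4 + s^3 - 3*s^2 - s + 2) = (s + 1)*(s + 2)*(s^3 - s^2 - s + 1) = (s - 1)*(s + 1)*(s + 2)*(s^2 - 1) = (s - 1)^2*(s + 1)*(s + 2)*(s + 1)
(3) = (g - 2)*(g^2 - g) = (g - 2)*(g - 1)*(g)
(4) = (j - 3)*(j^2 - 2*j) = (j - 3)*(j - 2)*(j)
(5) = (o + 1)*(o^2 - 7*o + 10) = (o - 2)*(o + 1)*(o - 5)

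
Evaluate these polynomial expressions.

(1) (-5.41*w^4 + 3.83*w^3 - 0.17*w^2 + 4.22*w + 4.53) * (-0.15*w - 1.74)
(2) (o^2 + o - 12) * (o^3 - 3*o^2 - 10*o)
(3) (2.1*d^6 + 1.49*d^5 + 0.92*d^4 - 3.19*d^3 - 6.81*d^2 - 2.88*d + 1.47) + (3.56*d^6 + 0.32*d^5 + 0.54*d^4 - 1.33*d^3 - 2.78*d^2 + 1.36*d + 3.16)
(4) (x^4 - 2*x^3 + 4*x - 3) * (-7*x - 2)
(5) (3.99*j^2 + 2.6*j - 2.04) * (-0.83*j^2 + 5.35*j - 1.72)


(1) = 0.8115*w^5 + 8.8389*w^4 - 6.6387*w^3 - 0.3372*w^2 - 8.0223*w - 7.8822
(2) = o^5 - 2*o^4 - 25*o^3 + 26*o^2 + 120*o
(3) = 5.66*d^6 + 1.81*d^5 + 1.46*d^4 - 4.52*d^3 - 9.59*d^2 - 1.52*d + 4.63
(4) = -7*x^5 + 12*x^4 + 4*x^3 - 28*x^2 + 13*x + 6
(5) = -3.3117*j^4 + 19.1885*j^3 + 8.7404*j^2 - 15.386*j + 3.5088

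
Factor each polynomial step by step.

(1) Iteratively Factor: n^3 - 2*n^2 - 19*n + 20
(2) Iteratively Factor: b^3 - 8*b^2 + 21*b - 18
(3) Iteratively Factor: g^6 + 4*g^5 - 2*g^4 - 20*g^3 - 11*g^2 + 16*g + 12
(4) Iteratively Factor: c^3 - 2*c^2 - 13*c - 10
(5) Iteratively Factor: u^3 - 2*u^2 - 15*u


(1) = (n - 5)*(n^2 + 3*n - 4) = (n - 5)*(n + 4)*(n - 1)
(2) = (b - 3)*(b^2 - 5*b + 6) = (b - 3)*(b - 2)*(b - 3)
(3) = (g - 1)*(g^5 + 5*g^4 + 3*g^3 - 17*g^2 - 28*g - 12) = (g - 1)*(g + 1)*(g^4 + 4*g^3 - g^2 - 16*g - 12) = (g - 1)*(g + 1)^2*(g^3 + 3*g^2 - 4*g - 12) = (g - 1)*(g + 1)^2*(g + 2)*(g^2 + g - 6) = (g - 2)*(g - 1)*(g + 1)^2*(g + 2)*(g + 3)
(4) = (c + 2)*(c^2 - 4*c - 5) = (c - 5)*(c + 2)*(c + 1)
(5) = (u + 3)*(u^2 - 5*u) = (u - 5)*(u + 3)*(u)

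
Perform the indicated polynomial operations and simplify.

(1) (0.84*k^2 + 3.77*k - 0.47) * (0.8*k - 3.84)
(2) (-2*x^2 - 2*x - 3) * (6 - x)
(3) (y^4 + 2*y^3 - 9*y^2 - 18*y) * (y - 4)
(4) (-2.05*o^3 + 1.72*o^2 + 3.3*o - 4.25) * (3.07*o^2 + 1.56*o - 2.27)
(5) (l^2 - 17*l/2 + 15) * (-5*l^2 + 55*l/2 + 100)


(1) = 0.672*k^3 - 0.2096*k^2 - 14.8528*k + 1.8048
(2) = 2*x^3 - 10*x^2 - 9*x - 18
(3) = y^5 - 2*y^4 - 17*y^3 + 18*y^2 + 72*y
(4) = -6.2935*o^5 + 2.0824*o^4 + 17.4677*o^3 - 11.8039*o^2 - 14.121*o + 9.6475
(5) = -5*l^4 + 70*l^3 - 835*l^2/4 - 875*l/2 + 1500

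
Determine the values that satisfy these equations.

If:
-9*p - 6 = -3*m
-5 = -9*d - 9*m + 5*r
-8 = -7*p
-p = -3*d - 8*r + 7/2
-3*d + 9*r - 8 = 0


Then:
No Solution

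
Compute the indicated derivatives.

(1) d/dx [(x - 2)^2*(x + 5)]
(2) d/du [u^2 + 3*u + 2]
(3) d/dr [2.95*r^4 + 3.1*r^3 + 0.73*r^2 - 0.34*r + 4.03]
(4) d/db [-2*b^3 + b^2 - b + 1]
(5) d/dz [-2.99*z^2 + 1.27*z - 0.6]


(1) = (x - 2)*(3*x + 8)
(2) = 2*u + 3
(3) = 11.8*r^3 + 9.3*r^2 + 1.46*r - 0.34
(4) = -6*b^2 + 2*b - 1
(5) = 1.27 - 5.98*z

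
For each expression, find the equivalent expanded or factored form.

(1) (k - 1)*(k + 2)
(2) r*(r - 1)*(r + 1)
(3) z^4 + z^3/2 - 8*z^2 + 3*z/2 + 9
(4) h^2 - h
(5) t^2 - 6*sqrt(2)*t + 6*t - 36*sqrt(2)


(1) = k^2 + k - 2
(2) = r^3 - r
(3) = (z - 2)*(z - 3/2)*(z + 1)*(z + 3)
(4) = h*(h - 1)
(5) = (t + 6)*(t - 6*sqrt(2))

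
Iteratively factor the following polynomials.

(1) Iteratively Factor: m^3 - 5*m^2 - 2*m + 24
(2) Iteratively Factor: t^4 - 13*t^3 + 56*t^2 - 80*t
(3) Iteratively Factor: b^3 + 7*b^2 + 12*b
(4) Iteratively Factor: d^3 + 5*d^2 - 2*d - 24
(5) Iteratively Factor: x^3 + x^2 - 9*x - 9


(1) = (m - 3)*(m^2 - 2*m - 8) = (m - 4)*(m - 3)*(m + 2)
(2) = (t - 4)*(t^3 - 9*t^2 + 20*t) = (t - 5)*(t - 4)*(t^2 - 4*t) = t*(t - 5)*(t - 4)*(t - 4)
(3) = (b + 3)*(b^2 + 4*b) = b*(b + 3)*(b + 4)
(4) = (d + 4)*(d^2 + d - 6) = (d + 3)*(d + 4)*(d - 2)
(5) = (x - 3)*(x^2 + 4*x + 3) = (x - 3)*(x + 3)*(x + 1)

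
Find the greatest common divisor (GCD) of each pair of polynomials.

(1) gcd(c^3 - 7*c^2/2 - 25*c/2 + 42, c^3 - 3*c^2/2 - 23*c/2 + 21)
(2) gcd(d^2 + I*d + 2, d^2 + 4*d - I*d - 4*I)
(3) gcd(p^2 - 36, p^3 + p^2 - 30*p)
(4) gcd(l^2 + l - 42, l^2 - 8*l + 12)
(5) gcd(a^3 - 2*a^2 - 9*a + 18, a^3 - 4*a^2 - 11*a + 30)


(1) = gcd((c - 4)*(c - 3)*(c + 7/2), (c - 3)*(c - 2)*(c + 7/2)) = c^2 + c/2 - 21/2
(2) = d - I
(3) = p + 6
(4) = gcd((l - 6)*(l + 7), (l - 6)*(l - 2)) = l - 6
(5) = a^2 + a - 6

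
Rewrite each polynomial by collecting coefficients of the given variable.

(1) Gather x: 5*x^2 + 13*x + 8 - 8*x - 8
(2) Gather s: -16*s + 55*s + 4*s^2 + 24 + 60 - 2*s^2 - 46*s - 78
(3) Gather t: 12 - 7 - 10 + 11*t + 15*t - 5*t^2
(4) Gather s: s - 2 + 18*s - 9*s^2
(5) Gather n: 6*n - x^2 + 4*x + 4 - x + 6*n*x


(1) = 5*x^2 + 5*x
(2) = 2*s^2 - 7*s + 6
(3) = -5*t^2 + 26*t - 5
(4) = -9*s^2 + 19*s - 2
(5) = n*(6*x + 6) - x^2 + 3*x + 4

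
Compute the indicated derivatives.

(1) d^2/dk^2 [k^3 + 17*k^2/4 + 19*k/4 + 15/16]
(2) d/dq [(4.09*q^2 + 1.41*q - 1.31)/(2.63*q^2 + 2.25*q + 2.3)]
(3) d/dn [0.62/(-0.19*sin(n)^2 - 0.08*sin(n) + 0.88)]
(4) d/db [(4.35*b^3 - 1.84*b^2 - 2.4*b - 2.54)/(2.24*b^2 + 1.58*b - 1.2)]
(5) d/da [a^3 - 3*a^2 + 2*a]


(1) = 6*k + 17/2
(2) = (5.4942*q^2 + 25.7046*q + 6.1905)/(6.9169*q^4 + 11.835*q^3 + 17.1605*q^2 + 10.35*q + 5.29)
(3) = (0.2356*sin(n) + 0.0496)*cos(n)/(0.19*sin(n)^2 + 0.08*sin(n) - 0.88)^2
(4) = (9.744*b^4 + 13.746*b^3 - 13.1912*b^2 + 15.7952*b + 6.8932)/(5.0176*b^4 + 7.0784*b^3 - 2.8796*b^2 - 3.792*b + 1.44)
(5) = 3*a^2 - 6*a + 2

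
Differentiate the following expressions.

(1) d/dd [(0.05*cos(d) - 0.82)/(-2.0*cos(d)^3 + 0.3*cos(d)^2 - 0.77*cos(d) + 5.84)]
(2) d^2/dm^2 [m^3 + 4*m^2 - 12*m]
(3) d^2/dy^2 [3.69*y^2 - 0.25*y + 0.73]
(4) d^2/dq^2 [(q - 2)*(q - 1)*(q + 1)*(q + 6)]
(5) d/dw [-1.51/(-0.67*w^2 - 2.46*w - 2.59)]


(1) = (-0.2*cos(d)^3 + 4.935*cos(d)^2 - 0.492*cos(d) + 0.3394)*sin(d)/(4.0*cos(d)^6 - 1.2*cos(d)^5 + 3.17*cos(d)^4 - 23.822*cos(d)^3 + 4.0969*cos(d)^2 - 8.9936*cos(d) + 34.1056)
(2) = 6*m + 8
(3) = 7.38000000000000
(4) = 12*q^2 + 24*q - 26
(5) = (-2.0234*w - 3.7146)/(0.67*w^2 + 2.46*w + 2.59)^2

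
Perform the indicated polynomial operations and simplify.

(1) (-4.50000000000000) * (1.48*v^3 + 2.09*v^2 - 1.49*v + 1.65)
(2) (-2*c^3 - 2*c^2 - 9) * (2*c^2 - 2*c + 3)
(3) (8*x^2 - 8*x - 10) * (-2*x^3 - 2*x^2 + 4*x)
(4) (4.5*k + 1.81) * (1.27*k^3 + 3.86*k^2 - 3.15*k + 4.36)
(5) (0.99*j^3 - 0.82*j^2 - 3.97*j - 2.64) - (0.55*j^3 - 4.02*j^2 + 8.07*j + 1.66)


(1) = -6.66*v^3 - 9.405*v^2 + 6.705*v - 7.425
(2) = -4*c^5 - 2*c^3 - 24*c^2 + 18*c - 27
(3) = -16*x^5 + 68*x^3 - 12*x^2 - 40*x
(4) = 5.715*k^4 + 19.6687*k^3 - 7.1884*k^2 + 13.9185*k + 7.8916
(5) = 0.44*j^3 + 3.2*j^2 - 12.04*j - 4.3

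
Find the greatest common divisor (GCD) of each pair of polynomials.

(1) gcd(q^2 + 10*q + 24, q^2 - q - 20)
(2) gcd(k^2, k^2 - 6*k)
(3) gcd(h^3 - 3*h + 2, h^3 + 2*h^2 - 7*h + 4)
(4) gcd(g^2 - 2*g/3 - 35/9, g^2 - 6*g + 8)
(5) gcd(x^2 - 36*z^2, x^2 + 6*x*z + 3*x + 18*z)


(1) = gcd((q + 4)*(q + 6), (q - 5)*(q + 4)) = q + 4
(2) = gcd(k^2, k*(k - 6)) = k
(3) = gcd((h - 1)^2*(h + 2), (h - 1)^2*(h + 4)) = h^2 - 2*h + 1
(4) = gcd((g - 7/3)*(g + 5/3), (g - 4)*(g - 2)) = 1
(5) = gcd((x - 6*z)*(x + 6*z), (x + 3)*(x + 6*z)) = x + 6*z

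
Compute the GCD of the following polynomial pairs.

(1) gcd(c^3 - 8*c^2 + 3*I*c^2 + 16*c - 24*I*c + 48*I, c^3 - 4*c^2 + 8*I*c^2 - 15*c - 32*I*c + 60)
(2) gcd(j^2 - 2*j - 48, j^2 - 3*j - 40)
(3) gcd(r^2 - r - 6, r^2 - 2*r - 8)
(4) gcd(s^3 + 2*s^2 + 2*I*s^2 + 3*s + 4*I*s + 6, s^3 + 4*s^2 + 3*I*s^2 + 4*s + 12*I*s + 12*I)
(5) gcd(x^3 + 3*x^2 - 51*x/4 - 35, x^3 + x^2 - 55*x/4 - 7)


(1) = gcd((c - 4)^2*(c + 3*I), (c - 4)*(c + 3*I)*(c + 5*I)) = c^2 + c*(-4 + 3*I) - 12*I
(2) = gcd((j - 8)*(j + 6), (j - 8)*(j + 5)) = j - 8
(3) = gcd((r - 3)*(r + 2), (r - 4)*(r + 2)) = r + 2
(4) = gcd((s + 2)*(s - I)*(s + 3*I), (s + 2)^2*(s + 3*I)) = s^2 + s*(2 + 3*I) + 6*I
(5) = gcd((x - 7/2)*(x + 5/2)*(x + 4), (x - 7/2)*(x + 1/2)*(x + 4)) = x^2 + x/2 - 14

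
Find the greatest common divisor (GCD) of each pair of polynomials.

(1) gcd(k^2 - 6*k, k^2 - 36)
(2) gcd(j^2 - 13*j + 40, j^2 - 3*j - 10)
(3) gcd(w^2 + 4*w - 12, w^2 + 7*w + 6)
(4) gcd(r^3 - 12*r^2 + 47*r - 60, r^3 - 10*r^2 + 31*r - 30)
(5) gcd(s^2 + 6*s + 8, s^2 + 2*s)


(1) = gcd(k*(k - 6), (k - 6)*(k + 6)) = k - 6
(2) = j - 5
(3) = w + 6
(4) = r^2 - 8*r + 15
(5) = gcd((s + 2)*(s + 4), s*(s + 2)) = s + 2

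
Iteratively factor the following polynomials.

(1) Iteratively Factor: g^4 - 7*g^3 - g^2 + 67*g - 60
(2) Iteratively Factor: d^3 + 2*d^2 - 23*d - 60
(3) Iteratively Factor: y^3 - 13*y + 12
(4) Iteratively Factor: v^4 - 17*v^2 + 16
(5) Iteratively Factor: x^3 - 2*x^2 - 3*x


(1) = (g - 1)*(g^3 - 6*g^2 - 7*g + 60) = (g - 5)*(g - 1)*(g^2 - g - 12) = (g - 5)*(g - 1)*(g + 3)*(g - 4)
(2) = (d - 5)*(d^2 + 7*d + 12) = (d - 5)*(d + 4)*(d + 3)
(3) = (y - 3)*(y^2 + 3*y - 4) = (y - 3)*(y + 4)*(y - 1)
(4) = (v + 1)*(v^3 - v^2 - 16*v + 16) = (v - 4)*(v + 1)*(v^2 + 3*v - 4) = (v - 4)*(v + 1)*(v + 4)*(v - 1)
(5) = (x + 1)*(x^2 - 3*x) = (x - 3)*(x + 1)*(x)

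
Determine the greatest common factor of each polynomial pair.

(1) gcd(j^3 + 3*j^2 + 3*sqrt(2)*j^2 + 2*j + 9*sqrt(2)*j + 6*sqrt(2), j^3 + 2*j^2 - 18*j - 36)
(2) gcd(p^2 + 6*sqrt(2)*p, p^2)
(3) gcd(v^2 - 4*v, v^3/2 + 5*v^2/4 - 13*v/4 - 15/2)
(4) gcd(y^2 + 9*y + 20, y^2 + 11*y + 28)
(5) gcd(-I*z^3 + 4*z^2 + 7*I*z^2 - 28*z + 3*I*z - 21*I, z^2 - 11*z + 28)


(1) = j^2 + j*(2 + 3*sqrt(2)) + 6*sqrt(2)
(2) = gcd(p*(p + 6*sqrt(2)), p^2) = p
(3) = 1
(4) = y + 4
(5) = z - 7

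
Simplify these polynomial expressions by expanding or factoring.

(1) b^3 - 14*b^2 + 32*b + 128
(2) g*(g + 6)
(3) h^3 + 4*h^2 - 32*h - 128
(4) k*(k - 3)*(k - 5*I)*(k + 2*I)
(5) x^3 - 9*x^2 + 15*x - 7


(1) = (b - 8)^2*(b + 2)
(2) = g^2 + 6*g
(3) = (h + 4)*(h - 4*sqrt(2))*(h + 4*sqrt(2))
(4) = k^4 - 3*k^3 - 3*I*k^3 + 10*k^2 + 9*I*k^2 - 30*k
(5) = (x - 7)*(x - 1)^2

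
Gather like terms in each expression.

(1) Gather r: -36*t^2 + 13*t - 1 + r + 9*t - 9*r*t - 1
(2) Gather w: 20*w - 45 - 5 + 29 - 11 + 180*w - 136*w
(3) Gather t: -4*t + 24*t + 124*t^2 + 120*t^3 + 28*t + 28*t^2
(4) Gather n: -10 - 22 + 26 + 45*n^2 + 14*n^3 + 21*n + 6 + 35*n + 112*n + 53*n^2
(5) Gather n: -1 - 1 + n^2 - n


(1) = r*(1 - 9*t) - 36*t^2 + 22*t - 2
(2) = 64*w - 32
(3) = 120*t^3 + 152*t^2 + 48*t
(4) = 14*n^3 + 98*n^2 + 168*n
(5) = n^2 - n - 2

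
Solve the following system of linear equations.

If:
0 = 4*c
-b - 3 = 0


Then:
b = -3
c = 0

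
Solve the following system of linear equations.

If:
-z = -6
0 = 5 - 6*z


Then:
No Solution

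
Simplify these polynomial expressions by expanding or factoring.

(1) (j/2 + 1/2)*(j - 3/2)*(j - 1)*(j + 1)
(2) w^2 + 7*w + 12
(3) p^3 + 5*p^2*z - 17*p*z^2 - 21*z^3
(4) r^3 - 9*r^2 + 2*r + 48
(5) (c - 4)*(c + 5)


(1) = j^4/2 - j^3/4 - 5*j^2/4 + j/4 + 3/4
(2) = (w + 3)*(w + 4)
(3) = (p - 3*z)*(p + z)*(p + 7*z)
(4) = (r - 8)*(r - 3)*(r + 2)
(5) = c^2 + c - 20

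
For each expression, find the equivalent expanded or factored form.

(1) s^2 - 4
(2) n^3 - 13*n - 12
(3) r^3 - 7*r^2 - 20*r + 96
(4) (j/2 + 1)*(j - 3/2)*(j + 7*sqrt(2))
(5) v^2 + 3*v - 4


(1) = (s - 2)*(s + 2)
(2) = (n - 4)*(n + 1)*(n + 3)
(3) = (r - 8)*(r - 3)*(r + 4)
(4) = j^3/2 + j^2/4 + 7*sqrt(2)*j^2/2 - 3*j/2 + 7*sqrt(2)*j/4 - 21*sqrt(2)/2
(5) = (v - 1)*(v + 4)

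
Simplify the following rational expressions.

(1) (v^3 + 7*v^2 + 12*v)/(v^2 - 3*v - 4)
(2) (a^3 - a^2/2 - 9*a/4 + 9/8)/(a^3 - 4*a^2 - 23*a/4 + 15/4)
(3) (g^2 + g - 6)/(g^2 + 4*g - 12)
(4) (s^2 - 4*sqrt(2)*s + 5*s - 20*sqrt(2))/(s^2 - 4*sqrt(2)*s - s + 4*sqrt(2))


(1) = (v^3 + 7*v^2 + 12*v)/(v^2 - 3*v - 4)
(2) = (2*a - 3)/(2*a - 10)
(3) = (g + 3)/(g + 6)
(4) = (s + 5)/(s - 1)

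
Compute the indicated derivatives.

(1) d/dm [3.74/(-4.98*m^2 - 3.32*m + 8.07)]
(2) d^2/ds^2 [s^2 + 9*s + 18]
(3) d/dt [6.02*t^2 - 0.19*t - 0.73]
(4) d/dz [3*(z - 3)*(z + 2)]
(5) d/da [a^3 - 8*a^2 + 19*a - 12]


(1) = (37.2504*m + 12.4168)/(4.98*m^2 + 3.32*m - 8.07)^2
(2) = 2
(3) = 12.04*t - 0.19
(4) = 6*z - 3
(5) = 3*a^2 - 16*a + 19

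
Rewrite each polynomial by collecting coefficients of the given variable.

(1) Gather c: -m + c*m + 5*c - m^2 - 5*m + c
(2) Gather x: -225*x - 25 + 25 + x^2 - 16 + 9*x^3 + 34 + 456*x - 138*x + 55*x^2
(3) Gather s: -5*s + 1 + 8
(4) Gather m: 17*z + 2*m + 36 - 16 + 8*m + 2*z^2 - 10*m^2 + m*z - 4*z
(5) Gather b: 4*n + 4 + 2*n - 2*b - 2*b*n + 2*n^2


(1) = c*(m + 6) - m^2 - 6*m
(2) = 9*x^3 + 56*x^2 + 93*x + 18
(3) = 9 - 5*s
(4) = -10*m^2 + m*(z + 10) + 2*z^2 + 13*z + 20
(5) = b*(-2*n - 2) + 2*n^2 + 6*n + 4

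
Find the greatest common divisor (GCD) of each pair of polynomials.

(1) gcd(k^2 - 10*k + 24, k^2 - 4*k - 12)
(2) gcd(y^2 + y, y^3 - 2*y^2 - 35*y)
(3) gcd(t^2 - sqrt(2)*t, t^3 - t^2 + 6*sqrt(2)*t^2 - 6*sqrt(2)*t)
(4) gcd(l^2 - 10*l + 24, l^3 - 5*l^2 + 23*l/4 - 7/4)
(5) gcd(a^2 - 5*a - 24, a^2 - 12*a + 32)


(1) = k - 6
(2) = y
(3) = gcd(t*(t - sqrt(2)), t*(t - 1)*(t + 6*sqrt(2))) = t
(4) = gcd((l - 6)*(l - 4), (l - 7/2)*(l - 1)*(l - 1/2)) = 1
(5) = a - 8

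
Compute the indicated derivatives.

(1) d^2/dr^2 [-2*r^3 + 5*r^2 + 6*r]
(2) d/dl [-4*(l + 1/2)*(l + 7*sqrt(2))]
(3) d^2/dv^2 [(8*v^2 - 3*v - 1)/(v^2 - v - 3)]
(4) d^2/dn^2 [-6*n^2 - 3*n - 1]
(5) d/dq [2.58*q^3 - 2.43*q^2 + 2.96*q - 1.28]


(1) = 10 - 12*r
(2) = -8*l - 28*sqrt(2) - 2
(3) = 2*(5*v^3 + 69*v^2 - 24*v + 77)/(v^6 - 3*v^5 - 6*v^4 + 17*v^3 + 18*v^2 - 27*v - 27)
(4) = -12
(5) = 7.74*q^2 - 4.86*q + 2.96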